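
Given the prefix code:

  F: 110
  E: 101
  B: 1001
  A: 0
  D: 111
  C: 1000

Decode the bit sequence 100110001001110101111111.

Read left to right; each codeword is recognised as soon as it completes (prefix code):
  1001→B | 1000→C | 1001→B | 110→F | 101→E | 111→D | 111→D
Decoded message: BCBFEDD

BCBFEDD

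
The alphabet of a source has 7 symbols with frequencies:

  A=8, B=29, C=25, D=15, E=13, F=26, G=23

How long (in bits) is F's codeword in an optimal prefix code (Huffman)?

2

Build the tree from the bottom:
merge A(8) and E(13): 21
merge D(15) and 21: 36
merge G(23) and C(25): 48
merge F(26) and B(29): 55
merge 36 and 48: 84
merge 55 and 84: 139
F's leaf is at depth 2, giving a 2-bit codeword.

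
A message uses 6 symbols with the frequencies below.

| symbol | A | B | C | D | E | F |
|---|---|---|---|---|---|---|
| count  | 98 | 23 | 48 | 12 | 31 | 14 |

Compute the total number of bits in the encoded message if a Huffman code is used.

508

Build the Huffman tree bottom-up:
merge D(12) and F(14): 26
merge B(23) and 26: 49
merge E(31) and C(48): 79
merge 49 and 79: 128
merge A(98) and 128: 226
The encoded length is the sum of every internal node's weight: 26 + 49 + 79 + 128 + 226 = 508 bits.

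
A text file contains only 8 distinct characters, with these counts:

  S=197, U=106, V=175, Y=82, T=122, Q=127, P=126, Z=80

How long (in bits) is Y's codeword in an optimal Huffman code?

4

Huffman merges, smallest pair first:
combine Z(80), Y(82) → 162
combine U(106), T(122) → 228
combine P(126), Q(127) → 253
combine 162, V(175) → 337
combine S(197), 228 → 425
combine 253, 337 → 590
combine 425, 590 → 1015
Y sits 4 levels below the root, so its codeword is 4 bits.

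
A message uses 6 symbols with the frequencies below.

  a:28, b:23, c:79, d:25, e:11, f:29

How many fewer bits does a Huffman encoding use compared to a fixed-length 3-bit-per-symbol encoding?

124

Fixed-length: 3 bits × 195 symbols = 585 bits.
Huffman merges:
e(11) + b(23) → 34
d(25) + a(28) → 53
f(29) + 34 → 63
53 + 63 → 116
c(79) + 116 → 195
Huffman total = 34 + 53 + 63 + 116 + 195 = 461 bits.
Saving = 585 − 461 = 124 bits.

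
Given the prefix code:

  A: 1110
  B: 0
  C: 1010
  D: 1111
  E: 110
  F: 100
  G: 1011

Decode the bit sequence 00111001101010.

Read left to right; each codeword is recognised as soon as it completes (prefix code):
  0→B | 0→B | 1110→A | 0→B | 110→E | 1010→C
Decoded message: BBABEC

BBABEC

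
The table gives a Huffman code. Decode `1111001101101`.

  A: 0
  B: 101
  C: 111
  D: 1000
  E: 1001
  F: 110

CEBB

Read left to right; each codeword is recognised as soon as it completes (prefix code):
  111→C | 1001→E | 101→B | 101→B
Decoded message: CEBB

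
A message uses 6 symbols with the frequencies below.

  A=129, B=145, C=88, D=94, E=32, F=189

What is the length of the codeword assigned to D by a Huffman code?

3

Repeatedly merge the two smallest:
combine E(32), C(88) → 120
combine D(94), 120 → 214
combine A(129), B(145) → 274
combine F(189), 214 → 403
combine 274, 403 → 677
D's leaf is at depth 3, giving a 3-bit codeword.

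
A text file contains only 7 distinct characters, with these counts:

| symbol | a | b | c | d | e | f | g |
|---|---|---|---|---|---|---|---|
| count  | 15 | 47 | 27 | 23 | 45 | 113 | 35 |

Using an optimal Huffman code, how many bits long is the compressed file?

789

Merge the two smallest weights repeatedly:
combine a(15), d(23) → 38
combine c(27), g(35) → 62
combine 38, e(45) → 83
combine b(47), 62 → 109
combine 83, 109 → 192
combine f(113), 192 → 305
Each symbol's bit-cost is frequency × depth; summing gives 789 bits (equivalently 38 + 62 + 83 + 109 + 192 + 305).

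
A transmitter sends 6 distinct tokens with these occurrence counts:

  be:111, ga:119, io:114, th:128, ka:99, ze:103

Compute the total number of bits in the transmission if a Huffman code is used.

Greedily combine the two least-frequent nodes:
combine ka(99), ze(103) → 202
combine be(111), io(114) → 225
combine ga(119), th(128) → 247
combine 202, 225 → 427
combine 247, 427 → 674
Total encoded bits = sum of merged weights = 202 + 225 + 247 + 427 + 674 = 1775.

1775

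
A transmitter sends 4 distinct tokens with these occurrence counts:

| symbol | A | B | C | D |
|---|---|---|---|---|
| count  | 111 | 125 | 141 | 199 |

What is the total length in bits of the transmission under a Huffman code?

Build the Huffman tree bottom-up:
combine A(111), B(125) → 236
combine C(141), D(199) → 340
combine 236, 340 → 576
Each symbol's bit-cost is frequency × depth; summing gives 1152 bits (equivalently 236 + 340 + 576).

1152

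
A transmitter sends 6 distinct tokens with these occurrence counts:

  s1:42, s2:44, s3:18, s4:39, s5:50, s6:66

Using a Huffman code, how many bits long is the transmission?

661

Build the Huffman tree bottom-up:
merge s3(18) and s4(39): 57
merge s1(42) and s2(44): 86
merge s5(50) and 57: 107
merge s6(66) and 86: 152
merge 107 and 152: 259
The encoded length is the sum of every internal node's weight: 57 + 86 + 107 + 152 + 259 = 661 bits.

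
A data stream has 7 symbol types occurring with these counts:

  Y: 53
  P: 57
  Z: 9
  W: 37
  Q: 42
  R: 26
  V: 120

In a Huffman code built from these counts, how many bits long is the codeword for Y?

3

Build the tree from the bottom:
merge Z(9) and R(26): 35
merge 35 and W(37): 72
merge Q(42) and Y(53): 95
merge P(57) and 72: 129
merge 95 and V(120): 215
merge 129 and 215: 344
The subtree containing Y is merged 3 times, so code length = 3.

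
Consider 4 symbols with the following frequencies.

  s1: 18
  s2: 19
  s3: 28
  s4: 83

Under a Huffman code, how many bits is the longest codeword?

Merge the two lowest-weight nodes at each step:
combine s1(18), s2(19) → 37
combine s3(28), 37 → 65
combine 65, s4(83) → 148
Maximum depth reached is 3.

3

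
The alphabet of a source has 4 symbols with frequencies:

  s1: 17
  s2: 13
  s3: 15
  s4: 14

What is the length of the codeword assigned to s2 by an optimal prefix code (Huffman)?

Huffman merges, smallest pair first:
s2(13) + s4(14) → 27
s3(15) + s1(17) → 32
27 + 32 → 59
s2 sits 2 levels below the root, so its codeword is 2 bits.

2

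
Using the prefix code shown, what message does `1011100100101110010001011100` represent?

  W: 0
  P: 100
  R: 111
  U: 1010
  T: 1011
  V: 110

Read left to right; each codeword is recognised as soon as it completes (prefix code):
  1011→T | 100→P | 100→P | 1011→T | 100→P | 100→P | 0→W | 1011→T | 100→P
Decoded message: TPPTPPWTP

TPPTPPWTP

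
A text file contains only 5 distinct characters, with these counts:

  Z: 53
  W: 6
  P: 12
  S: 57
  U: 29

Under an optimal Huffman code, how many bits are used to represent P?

4

Repeatedly merge the two smallest:
combine W(6), P(12) → 18
combine 18, U(29) → 47
combine 47, Z(53) → 100
combine S(57), 100 → 157
The subtree containing P is merged 4 times, so code length = 4.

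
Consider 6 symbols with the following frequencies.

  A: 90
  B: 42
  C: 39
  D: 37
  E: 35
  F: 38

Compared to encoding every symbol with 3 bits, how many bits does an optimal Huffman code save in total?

132

Fixed-length: 3 bits × 281 symbols = 843 bits.
Huffman merges:
combine E(35), D(37) → 72
combine F(38), C(39) → 77
combine B(42), 72 → 114
combine 77, A(90) → 167
combine 114, 167 → 281
Huffman total = 72 + 77 + 114 + 167 + 281 = 711 bits.
Saving = 843 − 711 = 132 bits.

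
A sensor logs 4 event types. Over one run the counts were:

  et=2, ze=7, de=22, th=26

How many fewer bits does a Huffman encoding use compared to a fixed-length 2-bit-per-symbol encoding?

Fixed-length: 2 bits × 57 symbols = 114 bits.
Huffman merges:
et(2) + ze(7) → 9
9 + de(22) → 31
th(26) + 31 → 57
Huffman total = 9 + 31 + 57 = 97 bits.
Saving = 114 − 97 = 17 bits.

17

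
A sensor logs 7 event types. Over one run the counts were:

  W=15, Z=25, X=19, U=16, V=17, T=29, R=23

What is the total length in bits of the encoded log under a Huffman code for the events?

403

Build the Huffman tree bottom-up:
combine W(15), U(16) → 31
combine V(17), X(19) → 36
combine R(23), Z(25) → 48
combine T(29), 31 → 60
combine 36, 48 → 84
combine 60, 84 → 144
Each symbol's bit-cost is frequency × depth; summing gives 403 bits (equivalently 31 + 36 + 48 + 60 + 84 + 144).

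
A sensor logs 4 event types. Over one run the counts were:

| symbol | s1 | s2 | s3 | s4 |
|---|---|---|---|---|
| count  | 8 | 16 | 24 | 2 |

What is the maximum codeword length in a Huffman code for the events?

Merge the two lowest-weight nodes at each step:
merge s4(2) and s1(8): 10
merge 10 and s2(16): 26
merge s3(24) and 26: 50
The rarest symbols sit at the bottom; the longest codeword is 3 bits.

3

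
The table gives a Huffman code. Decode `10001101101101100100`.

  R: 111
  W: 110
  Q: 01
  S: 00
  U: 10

Read left to right; each codeword is recognised as soon as it completes (prefix code):
  10→U | 00→S | 110→W | 110→W | 110→W | 110→W | 01→Q | 00→S
Decoded message: USWWWWQS

USWWWWQS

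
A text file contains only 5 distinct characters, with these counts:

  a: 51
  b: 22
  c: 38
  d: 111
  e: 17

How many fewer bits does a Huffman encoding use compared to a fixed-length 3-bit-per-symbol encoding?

234

Fixed-length: 3 bits × 239 symbols = 717 bits.
Huffman merges:
e(17) + b(22) → 39
c(38) + 39 → 77
a(51) + 77 → 128
d(111) + 128 → 239
Huffman total = 39 + 77 + 128 + 239 = 483 bits.
Saving = 717 − 483 = 234 bits.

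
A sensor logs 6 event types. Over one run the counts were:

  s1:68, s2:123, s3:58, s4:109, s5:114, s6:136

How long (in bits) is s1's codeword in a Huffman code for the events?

3

Huffman merges, smallest pair first:
merge s3(58) and s1(68): 126
merge s4(109) and s5(114): 223
merge s2(123) and 126: 249
merge s6(136) and 223: 359
merge 249 and 359: 608
s1 sits 3 levels below the root, so its codeword is 3 bits.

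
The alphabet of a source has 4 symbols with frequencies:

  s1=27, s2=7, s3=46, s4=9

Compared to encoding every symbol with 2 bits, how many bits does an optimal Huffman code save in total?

30

Fixed-length: 2 bits × 89 symbols = 178 bits.
Huffman merges:
s2(7) + s4(9) → 16
16 + s1(27) → 43
43 + s3(46) → 89
Huffman total = 16 + 43 + 89 = 148 bits.
Saving = 178 − 148 = 30 bits.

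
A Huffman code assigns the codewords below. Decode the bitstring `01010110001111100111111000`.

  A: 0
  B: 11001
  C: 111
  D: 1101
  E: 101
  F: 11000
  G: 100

AEAFCBCF

Read left to right; each codeword is recognised as soon as it completes (prefix code):
  0→A | 101→E | 0→A | 11000→F | 111→C | 11001→B | 111→C | 11000→F
Decoded message: AEAFCBCF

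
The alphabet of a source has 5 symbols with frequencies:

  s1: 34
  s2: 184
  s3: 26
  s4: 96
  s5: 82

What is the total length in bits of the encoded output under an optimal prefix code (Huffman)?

Greedily combine the two least-frequent nodes:
combine s3(26), s1(34) → 60
combine 60, s5(82) → 142
combine s4(96), 142 → 238
combine s2(184), 238 → 422
Total encoded bits = sum of merged weights = 60 + 142 + 238 + 422 = 862.

862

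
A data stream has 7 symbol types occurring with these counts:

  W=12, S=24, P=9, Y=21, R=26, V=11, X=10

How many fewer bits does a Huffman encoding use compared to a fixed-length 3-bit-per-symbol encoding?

Fixed-length: 3 bits × 113 symbols = 339 bits.
Huffman merges:
merge P(9) and X(10): 19
merge V(11) and W(12): 23
merge 19 and Y(21): 40
merge 23 and S(24): 47
merge R(26) and 40: 66
merge 47 and 66: 113
Huffman total = 19 + 23 + 40 + 47 + 66 + 113 = 308 bits.
Saving = 339 − 308 = 31 bits.

31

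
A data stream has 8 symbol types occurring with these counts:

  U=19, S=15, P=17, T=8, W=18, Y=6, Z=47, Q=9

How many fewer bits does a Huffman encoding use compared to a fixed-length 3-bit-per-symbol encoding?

33

Fixed-length: 3 bits × 139 symbols = 417 bits.
Huffman merges:
Y(6) + T(8) → 14
Q(9) + 14 → 23
S(15) + P(17) → 32
W(18) + U(19) → 37
23 + 32 → 55
37 + Z(47) → 84
55 + 84 → 139
Huffman total = 14 + 23 + 32 + 37 + 55 + 84 + 139 = 384 bits.
Saving = 417 − 384 = 33 bits.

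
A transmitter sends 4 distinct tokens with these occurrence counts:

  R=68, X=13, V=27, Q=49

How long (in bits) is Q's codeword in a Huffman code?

2

Build the tree from the bottom:
merge X(13) and V(27): 40
merge 40 and Q(49): 89
merge R(68) and 89: 157
Q's leaf is at depth 2, giving a 2-bit codeword.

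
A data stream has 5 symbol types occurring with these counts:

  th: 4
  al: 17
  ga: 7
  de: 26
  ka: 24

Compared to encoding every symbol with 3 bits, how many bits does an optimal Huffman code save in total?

67

Fixed-length: 3 bits × 78 symbols = 234 bits.
Huffman merges:
th(4) + ga(7) → 11
11 + al(17) → 28
ka(24) + de(26) → 50
28 + 50 → 78
Huffman total = 11 + 28 + 50 + 78 = 167 bits.
Saving = 234 − 167 = 67 bits.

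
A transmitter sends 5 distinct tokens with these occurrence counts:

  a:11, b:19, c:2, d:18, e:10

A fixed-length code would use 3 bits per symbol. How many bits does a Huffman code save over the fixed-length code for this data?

48

Fixed-length: 3 bits × 60 symbols = 180 bits.
Huffman merges:
merge c(2) and e(10): 12
merge a(11) and 12: 23
merge d(18) and b(19): 37
merge 23 and 37: 60
Huffman total = 12 + 23 + 37 + 60 = 132 bits.
Saving = 180 − 132 = 48 bits.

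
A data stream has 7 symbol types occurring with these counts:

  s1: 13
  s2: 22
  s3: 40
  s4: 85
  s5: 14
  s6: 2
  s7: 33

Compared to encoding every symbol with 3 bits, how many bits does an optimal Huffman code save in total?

Fixed-length: 3 bits × 209 symbols = 627 bits.
Huffman merges:
combine s6(2), s1(13) → 15
combine s5(14), 15 → 29
combine s2(22), 29 → 51
combine s7(33), s3(40) → 73
combine 51, 73 → 124
combine s4(85), 124 → 209
Huffman total = 15 + 29 + 51 + 73 + 124 + 209 = 501 bits.
Saving = 627 − 501 = 126 bits.

126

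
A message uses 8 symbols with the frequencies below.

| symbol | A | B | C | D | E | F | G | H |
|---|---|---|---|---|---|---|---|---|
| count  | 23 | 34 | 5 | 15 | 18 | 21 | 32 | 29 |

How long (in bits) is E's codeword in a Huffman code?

Repeatedly merge the two smallest:
combine C(5), D(15) → 20
combine E(18), 20 → 38
combine F(21), A(23) → 44
combine H(29), G(32) → 61
combine B(34), 38 → 72
combine 44, 61 → 105
combine 72, 105 → 177
The subtree containing E is merged 3 times, so code length = 3.

3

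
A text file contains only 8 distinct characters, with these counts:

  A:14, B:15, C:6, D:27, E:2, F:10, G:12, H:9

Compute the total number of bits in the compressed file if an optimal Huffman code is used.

266

Merge the two smallest weights repeatedly:
E(2) + C(6) → 8
8 + H(9) → 17
F(10) + G(12) → 22
A(14) + B(15) → 29
17 + 22 → 39
D(27) + 29 → 56
39 + 56 → 95
Total encoded bits = sum of merged weights = 8 + 17 + 22 + 29 + 39 + 56 + 95 = 266.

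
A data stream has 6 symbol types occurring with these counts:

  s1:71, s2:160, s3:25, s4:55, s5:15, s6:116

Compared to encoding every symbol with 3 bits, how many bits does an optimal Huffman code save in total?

307

Fixed-length: 3 bits × 442 symbols = 1326 bits.
Huffman merges:
merge s5(15) and s3(25): 40
merge 40 and s4(55): 95
merge s1(71) and 95: 166
merge s6(116) and s2(160): 276
merge 166 and 276: 442
Huffman total = 40 + 95 + 166 + 276 + 442 = 1019 bits.
Saving = 1326 − 1019 = 307 bits.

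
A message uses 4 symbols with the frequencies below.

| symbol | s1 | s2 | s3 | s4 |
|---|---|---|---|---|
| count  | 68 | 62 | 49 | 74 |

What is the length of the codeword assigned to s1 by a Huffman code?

2

Huffman merges, smallest pair first:
merge s3(49) and s2(62): 111
merge s1(68) and s4(74): 142
merge 111 and 142: 253
The subtree containing s1 is merged 2 times, so code length = 2.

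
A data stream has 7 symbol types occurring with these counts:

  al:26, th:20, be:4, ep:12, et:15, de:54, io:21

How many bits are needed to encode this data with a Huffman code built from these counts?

Greedily combine the two least-frequent nodes:
combine be(4), ep(12) → 16
combine et(15), 16 → 31
combine th(20), io(21) → 41
combine al(26), 31 → 57
combine 41, de(54) → 95
combine 57, 95 → 152
Each symbol's bit-cost is frequency × depth; summing gives 392 bits (equivalently 16 + 31 + 41 + 57 + 95 + 152).

392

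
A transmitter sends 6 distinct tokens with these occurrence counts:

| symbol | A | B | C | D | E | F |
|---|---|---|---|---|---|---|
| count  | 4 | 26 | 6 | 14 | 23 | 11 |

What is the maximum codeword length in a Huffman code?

Merge the two lowest-weight nodes at each step:
merge A(4) and C(6): 10
merge 10 and F(11): 21
merge D(14) and 21: 35
merge E(23) and B(26): 49
merge 35 and 49: 84
The rarest symbols sit at the bottom; the longest codeword is 4 bits.

4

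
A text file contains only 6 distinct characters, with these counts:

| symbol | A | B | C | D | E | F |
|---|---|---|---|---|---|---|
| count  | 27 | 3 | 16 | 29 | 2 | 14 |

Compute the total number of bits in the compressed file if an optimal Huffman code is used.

Build the Huffman tree bottom-up:
combine E(2), B(3) → 5
combine 5, F(14) → 19
combine C(16), 19 → 35
combine A(27), D(29) → 56
combine 35, 56 → 91
The encoded length is the sum of every internal node's weight: 5 + 19 + 35 + 56 + 91 = 206 bits.

206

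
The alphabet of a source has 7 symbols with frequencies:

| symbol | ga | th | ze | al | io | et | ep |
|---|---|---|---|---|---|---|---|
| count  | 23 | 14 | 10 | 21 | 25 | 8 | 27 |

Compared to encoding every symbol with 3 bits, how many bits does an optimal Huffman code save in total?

34

Fixed-length: 3 bits × 128 symbols = 384 bits.
Huffman merges:
merge et(8) and ze(10): 18
merge th(14) and 18: 32
merge al(21) and ga(23): 44
merge io(25) and ep(27): 52
merge 32 and 44: 76
merge 52 and 76: 128
Huffman total = 18 + 32 + 44 + 52 + 76 + 128 = 350 bits.
Saving = 384 − 350 = 34 bits.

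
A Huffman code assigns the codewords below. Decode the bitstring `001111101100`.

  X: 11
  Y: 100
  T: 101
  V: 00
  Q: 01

VXXTY

Read left to right; each codeword is recognised as soon as it completes (prefix code):
  00→V | 11→X | 11→X | 101→T | 100→Y
Decoded message: VXXTY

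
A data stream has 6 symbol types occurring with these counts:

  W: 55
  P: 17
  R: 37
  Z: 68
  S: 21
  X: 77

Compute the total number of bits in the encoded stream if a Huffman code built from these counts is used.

Build the Huffman tree bottom-up:
merge P(17) and S(21): 38
merge R(37) and 38: 75
merge W(55) and Z(68): 123
merge 75 and X(77): 152
merge 123 and 152: 275
Total encoded bits = sum of merged weights = 38 + 75 + 123 + 152 + 275 = 663.

663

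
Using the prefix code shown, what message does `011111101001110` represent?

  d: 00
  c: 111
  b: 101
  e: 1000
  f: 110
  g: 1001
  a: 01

Read left to right; each codeword is recognised as soon as it completes (prefix code):
  01→a | 111→c | 110→f | 1001→g | 110→f
Decoded message: acfgf

acfgf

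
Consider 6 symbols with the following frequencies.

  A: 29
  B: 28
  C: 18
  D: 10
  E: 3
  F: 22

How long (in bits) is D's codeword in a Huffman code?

4

Repeatedly merge the two smallest:
combine E(3), D(10) → 13
combine 13, C(18) → 31
combine F(22), B(28) → 50
combine A(29), 31 → 60
combine 50, 60 → 110
D sits 4 levels below the root, so its codeword is 4 bits.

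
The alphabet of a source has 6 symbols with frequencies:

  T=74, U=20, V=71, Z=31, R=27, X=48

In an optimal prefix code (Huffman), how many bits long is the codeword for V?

Repeatedly merge the two smallest:
merge U(20) and R(27): 47
merge Z(31) and 47: 78
merge X(48) and V(71): 119
merge T(74) and 78: 152
merge 119 and 152: 271
V sits 2 levels below the root, so its codeword is 2 bits.

2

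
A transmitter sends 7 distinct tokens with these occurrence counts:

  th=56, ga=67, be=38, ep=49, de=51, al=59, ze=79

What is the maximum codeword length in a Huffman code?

3

Merge the two lowest-weight nodes at each step:
merge be(38) and ep(49): 87
merge de(51) and th(56): 107
merge al(59) and ga(67): 126
merge ze(79) and 87: 166
merge 107 and 126: 233
merge 166 and 233: 399
Maximum depth reached is 3.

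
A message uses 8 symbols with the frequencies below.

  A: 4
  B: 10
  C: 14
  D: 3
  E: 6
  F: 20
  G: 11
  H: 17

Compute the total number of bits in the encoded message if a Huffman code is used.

Merge the two smallest weights repeatedly:
combine D(3), A(4) → 7
combine E(6), 7 → 13
combine B(10), G(11) → 21
combine 13, C(14) → 27
combine H(17), F(20) → 37
combine 21, 27 → 48
combine 37, 48 → 85
The encoded length is the sum of every internal node's weight: 7 + 13 + 21 + 27 + 37 + 48 + 85 = 238 bits.

238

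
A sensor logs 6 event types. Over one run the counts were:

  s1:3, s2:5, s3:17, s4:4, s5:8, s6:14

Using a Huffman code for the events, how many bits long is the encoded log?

Build the Huffman tree bottom-up:
combine s1(3), s4(4) → 7
combine s2(5), 7 → 12
combine s5(8), 12 → 20
combine s6(14), s3(17) → 31
combine 20, 31 → 51
Total encoded bits = sum of merged weights = 7 + 12 + 20 + 31 + 51 = 121.

121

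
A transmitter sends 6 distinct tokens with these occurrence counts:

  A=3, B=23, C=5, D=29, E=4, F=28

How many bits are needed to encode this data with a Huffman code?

203

Merge the two smallest weights repeatedly:
combine A(3), E(4) → 7
combine C(5), 7 → 12
combine 12, B(23) → 35
combine F(28), D(29) → 57
combine 35, 57 → 92
Total encoded bits = sum of merged weights = 7 + 12 + 35 + 57 + 92 = 203.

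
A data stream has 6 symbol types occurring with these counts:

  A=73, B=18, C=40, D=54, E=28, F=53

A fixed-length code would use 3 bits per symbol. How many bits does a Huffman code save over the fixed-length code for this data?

134

Fixed-length: 3 bits × 266 symbols = 798 bits.
Huffman merges:
merge B(18) and E(28): 46
merge C(40) and 46: 86
merge F(53) and D(54): 107
merge A(73) and 86: 159
merge 107 and 159: 266
Huffman total = 46 + 86 + 107 + 159 + 266 = 664 bits.
Saving = 798 − 664 = 134 bits.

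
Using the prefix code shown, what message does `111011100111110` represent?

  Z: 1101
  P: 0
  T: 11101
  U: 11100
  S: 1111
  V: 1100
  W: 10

TVSW

Read left to right; each codeword is recognised as soon as it completes (prefix code):
  11101→T | 1100→V | 1111→S | 10→W
Decoded message: TVSW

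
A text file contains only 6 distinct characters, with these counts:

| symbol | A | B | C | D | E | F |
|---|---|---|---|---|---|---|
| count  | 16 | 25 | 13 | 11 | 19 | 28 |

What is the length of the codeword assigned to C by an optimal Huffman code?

3

Huffman merges, smallest pair first:
combine D(11), C(13) → 24
combine A(16), E(19) → 35
combine 24, B(25) → 49
combine F(28), 35 → 63
combine 49, 63 → 112
C sits 3 levels below the root, so its codeword is 3 bits.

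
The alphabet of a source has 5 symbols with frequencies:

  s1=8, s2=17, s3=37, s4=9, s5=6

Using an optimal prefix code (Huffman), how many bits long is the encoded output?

Build the Huffman tree bottom-up:
combine s5(6), s1(8) → 14
combine s4(9), 14 → 23
combine s2(17), 23 → 40
combine s3(37), 40 → 77
Total encoded bits = sum of merged weights = 14 + 23 + 40 + 77 = 154.

154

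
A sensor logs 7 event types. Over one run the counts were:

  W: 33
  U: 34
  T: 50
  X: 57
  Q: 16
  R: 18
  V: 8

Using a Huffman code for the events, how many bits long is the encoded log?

Greedily combine the two least-frequent nodes:
merge V(8) and Q(16): 24
merge R(18) and 24: 42
merge W(33) and U(34): 67
merge 42 and T(50): 92
merge X(57) and 67: 124
merge 92 and 124: 216
The encoded length is the sum of every internal node's weight: 24 + 42 + 67 + 92 + 124 + 216 = 565 bits.

565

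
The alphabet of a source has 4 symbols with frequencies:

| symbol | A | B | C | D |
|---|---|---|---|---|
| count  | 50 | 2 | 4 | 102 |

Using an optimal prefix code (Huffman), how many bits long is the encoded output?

Build the Huffman tree bottom-up:
combine B(2), C(4) → 6
combine 6, A(50) → 56
combine 56, D(102) → 158
Each symbol's bit-cost is frequency × depth; summing gives 220 bits (equivalently 6 + 56 + 158).

220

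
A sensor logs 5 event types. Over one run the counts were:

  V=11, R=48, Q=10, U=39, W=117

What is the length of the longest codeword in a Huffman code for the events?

4

Merge the two lowest-weight nodes at each step:
Q(10) + V(11) → 21
21 + U(39) → 60
R(48) + 60 → 108
108 + W(117) → 225
The first pair merged (Q, V) ends up deepest, at depth 4.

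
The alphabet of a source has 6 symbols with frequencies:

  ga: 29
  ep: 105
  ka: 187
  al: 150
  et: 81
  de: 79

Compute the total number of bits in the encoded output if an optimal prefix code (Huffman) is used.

Greedily combine the two least-frequent nodes:
merge ga(29) and de(79): 108
merge et(81) and ep(105): 186
merge 108 and al(150): 258
merge 186 and ka(187): 373
merge 258 and 373: 631
Each symbol's bit-cost is frequency × depth; summing gives 1556 bits (equivalently 108 + 186 + 258 + 373 + 631).

1556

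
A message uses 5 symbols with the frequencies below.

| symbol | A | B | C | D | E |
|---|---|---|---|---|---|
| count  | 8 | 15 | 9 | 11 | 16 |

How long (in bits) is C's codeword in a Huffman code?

3

Huffman merges, smallest pair first:
merge A(8) and C(9): 17
merge D(11) and B(15): 26
merge E(16) and 17: 33
merge 26 and 33: 59
C's leaf is at depth 3, giving a 3-bit codeword.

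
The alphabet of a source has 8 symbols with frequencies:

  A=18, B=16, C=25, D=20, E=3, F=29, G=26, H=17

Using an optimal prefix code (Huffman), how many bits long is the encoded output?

Greedily combine the two least-frequent nodes:
E(3) + B(16) → 19
H(17) + A(18) → 35
19 + D(20) → 39
C(25) + G(26) → 51
F(29) + 35 → 64
39 + 51 → 90
64 + 90 → 154
Total encoded bits = sum of merged weights = 19 + 35 + 39 + 51 + 64 + 90 + 154 = 452.

452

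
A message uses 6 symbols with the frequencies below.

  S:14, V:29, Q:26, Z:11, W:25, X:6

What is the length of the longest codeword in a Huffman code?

4

Merge the two lowest-weight nodes at each step:
merge X(6) and Z(11): 17
merge S(14) and 17: 31
merge W(25) and Q(26): 51
merge V(29) and 31: 60
merge 51 and 60: 111
The rarest symbols sit at the bottom; the longest codeword is 4 bits.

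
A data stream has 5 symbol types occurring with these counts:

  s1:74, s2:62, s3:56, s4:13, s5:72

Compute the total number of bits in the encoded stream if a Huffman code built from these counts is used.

Merge the two smallest weights repeatedly:
combine s4(13), s3(56) → 69
combine s2(62), 69 → 131
combine s5(72), s1(74) → 146
combine 131, 146 → 277
Total encoded bits = sum of merged weights = 69 + 131 + 146 + 277 = 623.

623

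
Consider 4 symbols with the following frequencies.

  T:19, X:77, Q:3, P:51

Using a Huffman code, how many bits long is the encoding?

Merge the two smallest weights repeatedly:
Q(3) + T(19) → 22
22 + P(51) → 73
73 + X(77) → 150
The encoded length is the sum of every internal node's weight: 22 + 73 + 150 = 245 bits.

245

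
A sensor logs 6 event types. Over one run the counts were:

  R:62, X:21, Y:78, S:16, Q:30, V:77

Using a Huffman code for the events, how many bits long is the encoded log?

Merge the two smallest weights repeatedly:
combine S(16), X(21) → 37
combine Q(30), 37 → 67
combine R(62), 67 → 129
combine V(77), Y(78) → 155
combine 129, 155 → 284
Total encoded bits = sum of merged weights = 37 + 67 + 129 + 155 + 284 = 672.

672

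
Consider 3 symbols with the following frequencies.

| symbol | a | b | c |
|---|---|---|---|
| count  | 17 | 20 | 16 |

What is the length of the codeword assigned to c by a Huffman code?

2

Repeatedly merge the two smallest:
merge c(16) and a(17): 33
merge b(20) and 33: 53
The subtree containing c is merged 2 times, so code length = 2.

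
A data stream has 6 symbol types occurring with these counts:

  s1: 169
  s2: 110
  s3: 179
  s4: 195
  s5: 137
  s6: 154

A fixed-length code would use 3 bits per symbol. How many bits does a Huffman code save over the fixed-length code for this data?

374

Fixed-length: 3 bits × 944 symbols = 2832 bits.
Huffman merges:
merge s2(110) and s5(137): 247
merge s6(154) and s1(169): 323
merge s3(179) and s4(195): 374
merge 247 and 323: 570
merge 374 and 570: 944
Huffman total = 247 + 323 + 374 + 570 + 944 = 2458 bits.
Saving = 2832 − 2458 = 374 bits.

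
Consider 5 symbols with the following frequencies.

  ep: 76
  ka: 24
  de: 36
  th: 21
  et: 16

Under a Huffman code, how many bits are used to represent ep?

1

Huffman merges, smallest pair first:
merge et(16) and th(21): 37
merge ka(24) and de(36): 60
merge 37 and 60: 97
merge ep(76) and 97: 173
ep is merged only at the final step, so code length = 1.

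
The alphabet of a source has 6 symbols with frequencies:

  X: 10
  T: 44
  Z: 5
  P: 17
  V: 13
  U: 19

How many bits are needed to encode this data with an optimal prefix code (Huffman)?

Build the Huffman tree bottom-up:
merge Z(5) and X(10): 15
merge V(13) and 15: 28
merge P(17) and U(19): 36
merge 28 and 36: 64
merge T(44) and 64: 108
Each symbol's bit-cost is frequency × depth; summing gives 251 bits (equivalently 15 + 28 + 36 + 64 + 108).

251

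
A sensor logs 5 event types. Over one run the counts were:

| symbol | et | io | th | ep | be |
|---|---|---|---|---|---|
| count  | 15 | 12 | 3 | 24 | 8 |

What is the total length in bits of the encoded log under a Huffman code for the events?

134

Merge the two smallest weights repeatedly:
merge th(3) and be(8): 11
merge 11 and io(12): 23
merge et(15) and 23: 38
merge ep(24) and 38: 62
The encoded length is the sum of every internal node's weight: 11 + 23 + 38 + 62 = 134 bits.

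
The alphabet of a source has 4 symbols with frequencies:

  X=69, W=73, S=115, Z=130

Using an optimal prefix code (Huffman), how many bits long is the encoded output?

Build the Huffman tree bottom-up:
X(69) + W(73) → 142
S(115) + Z(130) → 245
142 + 245 → 387
Each symbol's bit-cost is frequency × depth; summing gives 774 bits (equivalently 142 + 245 + 387).

774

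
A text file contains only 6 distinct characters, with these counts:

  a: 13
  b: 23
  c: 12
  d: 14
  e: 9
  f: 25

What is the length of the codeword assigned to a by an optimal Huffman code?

Huffman merges, smallest pair first:
combine e(9), c(12) → 21
combine a(13), d(14) → 27
combine 21, b(23) → 44
combine f(25), 27 → 52
combine 44, 52 → 96
a's leaf is at depth 3, giving a 3-bit codeword.

3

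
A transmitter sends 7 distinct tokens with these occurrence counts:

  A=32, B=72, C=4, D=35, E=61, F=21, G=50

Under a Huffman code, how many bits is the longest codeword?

4

Merge the two lowest-weight nodes at each step:
merge C(4) and F(21): 25
merge 25 and A(32): 57
merge D(35) and G(50): 85
merge 57 and E(61): 118
merge B(72) and 85: 157
merge 118 and 157: 275
The first pair merged (C, F) ends up deepest, at depth 4.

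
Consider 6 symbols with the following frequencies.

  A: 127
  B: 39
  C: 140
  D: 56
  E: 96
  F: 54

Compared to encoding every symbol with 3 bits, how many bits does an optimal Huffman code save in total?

270

Fixed-length: 3 bits × 512 symbols = 1536 bits.
Huffman merges:
merge B(39) and F(54): 93
merge D(56) and 93: 149
merge E(96) and A(127): 223
merge C(140) and 149: 289
merge 223 and 289: 512
Huffman total = 93 + 149 + 223 + 289 + 512 = 1266 bits.
Saving = 1536 − 1266 = 270 bits.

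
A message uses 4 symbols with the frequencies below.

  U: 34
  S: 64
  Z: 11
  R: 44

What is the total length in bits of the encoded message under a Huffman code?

287

Greedily combine the two least-frequent nodes:
merge Z(11) and U(34): 45
merge R(44) and 45: 89
merge S(64) and 89: 153
Total encoded bits = sum of merged weights = 45 + 89 + 153 = 287.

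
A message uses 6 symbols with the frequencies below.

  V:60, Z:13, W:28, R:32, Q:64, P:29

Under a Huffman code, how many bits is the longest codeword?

3

Merge the two lowest-weight nodes at each step:
combine Z(13), W(28) → 41
combine P(29), R(32) → 61
combine 41, V(60) → 101
combine 61, Q(64) → 125
combine 101, 125 → 226
The first pair merged (Z, W) ends up deepest, at depth 3.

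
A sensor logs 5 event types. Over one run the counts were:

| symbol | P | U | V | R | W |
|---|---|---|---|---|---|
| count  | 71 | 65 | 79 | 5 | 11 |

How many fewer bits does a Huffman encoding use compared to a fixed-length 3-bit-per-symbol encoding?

215

Fixed-length: 3 bits × 231 symbols = 693 bits.
Huffman merges:
merge R(5) and W(11): 16
merge 16 and U(65): 81
merge P(71) and V(79): 150
merge 81 and 150: 231
Huffman total = 16 + 81 + 150 + 231 = 478 bits.
Saving = 693 − 478 = 215 bits.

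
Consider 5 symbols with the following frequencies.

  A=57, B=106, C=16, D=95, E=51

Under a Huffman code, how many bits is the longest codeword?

3

Merge the two lowest-weight nodes at each step:
C(16) + E(51) → 67
A(57) + 67 → 124
D(95) + B(106) → 201
124 + 201 → 325
The first pair merged (C, E) ends up deepest, at depth 3.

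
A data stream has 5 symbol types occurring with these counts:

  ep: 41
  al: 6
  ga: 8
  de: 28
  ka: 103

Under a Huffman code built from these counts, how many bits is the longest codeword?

4

Merge the two lowest-weight nodes at each step:
merge al(6) and ga(8): 14
merge 14 and de(28): 42
merge ep(41) and 42: 83
merge 83 and ka(103): 186
Maximum depth reached is 4.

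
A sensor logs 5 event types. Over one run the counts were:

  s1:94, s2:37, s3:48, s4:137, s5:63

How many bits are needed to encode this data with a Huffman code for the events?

843

Merge the two smallest weights repeatedly:
s2(37) + s3(48) → 85
s5(63) + 85 → 148
s1(94) + s4(137) → 231
148 + 231 → 379
The encoded length is the sum of every internal node's weight: 85 + 148 + 231 + 379 = 843 bits.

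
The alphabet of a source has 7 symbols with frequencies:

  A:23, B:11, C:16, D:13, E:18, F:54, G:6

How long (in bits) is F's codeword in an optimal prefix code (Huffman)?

1

Repeatedly merge the two smallest:
G(6) + B(11) → 17
D(13) + C(16) → 29
17 + E(18) → 35
A(23) + 29 → 52
35 + 52 → 87
F(54) + 87 → 141
F sits one level below the root: a 1-bit codeword.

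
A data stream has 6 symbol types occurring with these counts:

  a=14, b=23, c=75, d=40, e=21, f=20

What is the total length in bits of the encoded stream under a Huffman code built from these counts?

Merge the two smallest weights repeatedly:
a(14) + f(20) → 34
e(21) + b(23) → 44
34 + d(40) → 74
44 + 74 → 118
c(75) + 118 → 193
Total encoded bits = sum of merged weights = 34 + 44 + 74 + 118 + 193 = 463.

463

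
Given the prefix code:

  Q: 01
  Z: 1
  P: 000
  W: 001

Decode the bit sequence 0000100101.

PQWQ

Read left to right; each codeword is recognised as soon as it completes (prefix code):
  000→P | 01→Q | 001→W | 01→Q
Decoded message: PQWQ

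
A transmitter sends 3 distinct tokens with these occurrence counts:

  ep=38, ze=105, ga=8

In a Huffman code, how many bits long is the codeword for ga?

2

Repeatedly merge the two smallest:
ga(8) + ep(38) → 46
46 + ze(105) → 151
ga sits 2 levels below the root, so its codeword is 2 bits.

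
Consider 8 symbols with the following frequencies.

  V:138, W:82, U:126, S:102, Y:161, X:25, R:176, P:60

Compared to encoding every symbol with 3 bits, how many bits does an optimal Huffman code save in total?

91

Fixed-length: 3 bits × 870 symbols = 2610 bits.
Huffman merges:
X(25) + P(60) → 85
W(82) + 85 → 167
S(102) + U(126) → 228
V(138) + Y(161) → 299
167 + R(176) → 343
228 + 299 → 527
343 + 527 → 870
Huffman total = 85 + 167 + 228 + 299 + 343 + 527 + 870 = 2519 bits.
Saving = 2610 − 2519 = 91 bits.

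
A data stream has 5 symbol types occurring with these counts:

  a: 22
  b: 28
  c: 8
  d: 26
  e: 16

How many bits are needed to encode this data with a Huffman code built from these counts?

224

Greedily combine the two least-frequent nodes:
merge c(8) and e(16): 24
merge a(22) and 24: 46
merge d(26) and b(28): 54
merge 46 and 54: 100
Each symbol's bit-cost is frequency × depth; summing gives 224 bits (equivalently 24 + 46 + 54 + 100).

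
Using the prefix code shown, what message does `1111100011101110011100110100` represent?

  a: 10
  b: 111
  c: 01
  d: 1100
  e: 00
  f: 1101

Read left to right; each codeword is recognised as soon as it completes (prefix code):
  111→b | 1100→d | 01→c | 1101→f | 1100→d | 111→b | 00→e | 1101→f | 00→e
Decoded message: bdcfdbefe

bdcfdbefe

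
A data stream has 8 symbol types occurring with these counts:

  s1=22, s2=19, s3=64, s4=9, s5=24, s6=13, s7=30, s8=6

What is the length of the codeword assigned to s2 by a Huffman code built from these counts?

3

Huffman merges, smallest pair first:
merge s8(6) and s4(9): 15
merge s6(13) and 15: 28
merge s2(19) and s1(22): 41
merge s5(24) and 28: 52
merge s7(30) and 41: 71
merge 52 and s3(64): 116
merge 71 and 116: 187
The subtree containing s2 is merged 3 times, so code length = 3.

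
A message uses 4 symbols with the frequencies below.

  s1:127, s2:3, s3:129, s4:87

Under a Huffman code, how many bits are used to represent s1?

Huffman merges, smallest pair first:
combine s2(3), s4(87) → 90
combine 90, s1(127) → 217
combine s3(129), 217 → 346
The subtree containing s1 is merged 2 times, so code length = 2.

2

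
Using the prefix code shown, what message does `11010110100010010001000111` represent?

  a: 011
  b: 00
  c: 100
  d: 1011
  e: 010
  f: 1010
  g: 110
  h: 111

Read left to right; each codeword is recognised as soon as it completes (prefix code):
  110→g | 1011→d | 010→e | 00→b | 100→c | 100→c | 010→e | 00→b | 111→h
Decoded message: gdebccebh

gdebccebh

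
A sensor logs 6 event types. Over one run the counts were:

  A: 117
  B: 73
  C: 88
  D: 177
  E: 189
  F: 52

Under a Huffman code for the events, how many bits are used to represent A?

Build the tree from the bottom:
F(52) + B(73) → 125
C(88) + A(117) → 205
125 + D(177) → 302
E(189) + 205 → 394
302 + 394 → 696
The subtree containing A is merged 3 times, so code length = 3.

3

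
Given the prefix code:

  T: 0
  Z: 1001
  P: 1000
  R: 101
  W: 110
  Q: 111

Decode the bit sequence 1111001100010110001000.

QZPRPP

Read left to right; each codeword is recognised as soon as it completes (prefix code):
  111→Q | 1001→Z | 1000→P | 101→R | 1000→P | 1000→P
Decoded message: QZPRPP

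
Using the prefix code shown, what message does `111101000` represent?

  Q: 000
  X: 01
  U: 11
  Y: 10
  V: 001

UUXQ

Read left to right; each codeword is recognised as soon as it completes (prefix code):
  11→U | 11→U | 01→X | 000→Q
Decoded message: UUXQ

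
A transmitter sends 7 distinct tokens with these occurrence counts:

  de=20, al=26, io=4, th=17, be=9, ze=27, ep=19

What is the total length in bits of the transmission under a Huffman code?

326

Greedily combine the two least-frequent nodes:
io(4) + be(9) → 13
13 + th(17) → 30
ep(19) + de(20) → 39
al(26) + ze(27) → 53
30 + 39 → 69
53 + 69 → 122
The encoded length is the sum of every internal node's weight: 13 + 30 + 39 + 53 + 69 + 122 = 326 bits.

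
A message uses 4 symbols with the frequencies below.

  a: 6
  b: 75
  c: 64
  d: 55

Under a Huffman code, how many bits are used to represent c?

Huffman merges, smallest pair first:
a(6) + d(55) → 61
61 + c(64) → 125
b(75) + 125 → 200
c sits 2 levels below the root, so its codeword is 2 bits.

2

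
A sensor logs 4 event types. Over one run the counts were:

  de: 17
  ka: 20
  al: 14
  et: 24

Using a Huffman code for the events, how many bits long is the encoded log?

150

Greedily combine the two least-frequent nodes:
combine al(14), de(17) → 31
combine ka(20), et(24) → 44
combine 31, 44 → 75
Total encoded bits = sum of merged weights = 31 + 44 + 75 = 150.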